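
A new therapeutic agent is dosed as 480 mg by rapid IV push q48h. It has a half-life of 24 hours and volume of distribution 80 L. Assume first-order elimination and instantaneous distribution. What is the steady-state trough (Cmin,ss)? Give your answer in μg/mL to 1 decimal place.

2.0 μg/mL

The dosing interval is 2 half-lives, so f = 2^(−2) = 0.25.
Accumulation ratio R = 1/(1 − f) = 1/0.75 = 4/3.
Single-dose peak C₀ = D/Vd = 480/80 = 6 μg/mL.
Steady-state peak Cmax,ss = C₀·R = 6 × 4/3 ≈ 8.000 μg/mL.
Steady-state trough Cmin,ss = Cmax,ss·f ≈ 8.000 × 0.25 ≈ 2.000 μg/mL.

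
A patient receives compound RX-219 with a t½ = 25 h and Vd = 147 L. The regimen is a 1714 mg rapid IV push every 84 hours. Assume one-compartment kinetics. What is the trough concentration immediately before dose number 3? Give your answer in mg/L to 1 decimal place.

f = (1/2)^(τ/t½) = (1/2)^(84/25) ≈ 0.0974.
C₀ = D/Vd = 1714/147 ≈ 11.660 mg/L.
Before the 3rd dose, 2 doses have been given. Superposition: Cmin = C₀·(f + f²).
≈ 11.660 × (0.0974 + 0.0095) ≈ 11.660 × 0.1069 ≈ 1.246 mg/L.

1.2 mg/L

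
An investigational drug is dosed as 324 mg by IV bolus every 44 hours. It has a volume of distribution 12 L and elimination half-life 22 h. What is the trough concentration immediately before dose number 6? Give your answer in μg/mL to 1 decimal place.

9.0 μg/mL

f = (1/2)^(τ/t½) = (1/2)^(44/22) ≈ 0.2500.
C₀ = D/Vd = 324/12 ≈ 27.000 μg/mL.
Before the 6th dose, 5 doses have been given. Superposition: Cmin = C₀·(f + f² + … + f^5).
≈ 27.000 × (0.2500 + 0.0625 + 0.0156 + 0.0039 + 0.0010) ≈ 27.000 × 0.3330 ≈ 8.991 μg/mL.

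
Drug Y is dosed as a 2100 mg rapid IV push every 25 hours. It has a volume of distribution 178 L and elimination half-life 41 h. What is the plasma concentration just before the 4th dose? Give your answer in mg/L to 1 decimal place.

f = (1/2)^(τ/t½) = (1/2)^(25/41) ≈ 0.6553.
C₀ = D/Vd = 2100/178 ≈ 11.798 mg/L.
Before the 4th dose, 3 doses have been given. Superposition: Cmin = C₀·(f + f² + … + f^3).
≈ 11.798 × (0.6553 + 0.4294 + 0.2814) ≈ 11.798 × 1.3661 ≈ 16.117 mg/L.

16.1 mg/L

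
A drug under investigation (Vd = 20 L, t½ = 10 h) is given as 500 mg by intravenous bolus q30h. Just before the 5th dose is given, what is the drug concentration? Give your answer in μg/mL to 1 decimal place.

3.6 μg/mL

f = (1/2)^(τ/t½) = (1/2)^(30/10) ≈ 0.1250.
C₀ = D/Vd = 500/20 ≈ 25.000 μg/mL.
Before the 5th dose, 4 doses have been given. Superposition: Cmin = C₀·(f + f² + … + f^4).
≈ 25.000 × (0.1250 + 0.0156 + 0.0020 + 0.0002) ≈ 25.000 × 0.1428 ≈ 3.570 μg/mL.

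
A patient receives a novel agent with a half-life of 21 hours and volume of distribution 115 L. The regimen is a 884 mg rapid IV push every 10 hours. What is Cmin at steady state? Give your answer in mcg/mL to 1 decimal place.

19.7 mcg/mL

τ/t½ = 10/21 ≈ 0.47619, so fraction remaining f = (1/2)^(10/21) ≈ 0.7189.
At steady state, accumulation factor R = 1/(1 − e^(−kτ)) ≈ 3.5575.
Each bolus raises the concentration by D/Vd = 884/115 ≈ 7.687 mcg/mL.
Cmax,ss = C₀/(1 − f) ≈ 7.687/0.2811 ≈ 27.346 mcg/mL.
One interval later, Cmin,ss = Cmax,ss·e^(−kτ) ≈ 27.346 × 0.7189 ≈ 19.659 mcg/mL.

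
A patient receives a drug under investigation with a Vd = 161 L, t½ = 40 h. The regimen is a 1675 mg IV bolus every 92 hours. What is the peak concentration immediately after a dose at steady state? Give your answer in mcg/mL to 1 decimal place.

13.1 mcg/mL

Over one 92-h interval, 92/40 ≈ 2.3 half-lives elapse, leaving f ≈ 0.2031 of each dose.
At steady state, accumulation factor R = 1/(1 − e^(−kτ)) ≈ 1.2549.
Each bolus raises the concentration by D/Vd = 1675/161 ≈ 10.404 mcg/mL.
Cmax,ss = C₀/(1 − f) ≈ 10.404/0.7969 ≈ 13.056 mcg/mL.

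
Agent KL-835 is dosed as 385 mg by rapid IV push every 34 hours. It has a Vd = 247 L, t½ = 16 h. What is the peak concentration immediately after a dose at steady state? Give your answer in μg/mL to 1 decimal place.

2.0 μg/mL

Over one 34-h interval, 34/16 ≈ 2.125 half-lives elapse, leaving f ≈ 0.2293 of each dose.
At steady state, accumulation factor R = 1/(1 − e^(−kτ)) ≈ 1.2975.
Single-dose peak C₀ = D/Vd = 385/247 ≈ 1.559 μg/mL.
Steady-state peak Cmax,ss = C₀·R ≈ 1.559 × 1.2975 ≈ 2.023 μg/mL.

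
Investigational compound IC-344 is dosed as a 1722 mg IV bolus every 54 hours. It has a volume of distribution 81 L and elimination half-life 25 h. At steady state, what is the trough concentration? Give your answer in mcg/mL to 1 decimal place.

6.1 mcg/mL

τ/t½ = 54/25 ≈ 2.16, so fraction remaining f = (1/2)^(54/25) ≈ 0.2238.
Accumulation ratio R = 1/(1 − f) ≈ 1/0.7762 ≈ 1.2883.
Each bolus raises the concentration by D/Vd = 1722/81 ≈ 21.259 mcg/mL.
Steady-state peak Cmax,ss = C₀·R ≈ 21.259 × 1.2883 ≈ 27.388 mcg/mL.
Steady-state trough Cmin,ss = Cmax,ss·f ≈ 27.388 × 0.2238 ≈ 6.129 mcg/mL.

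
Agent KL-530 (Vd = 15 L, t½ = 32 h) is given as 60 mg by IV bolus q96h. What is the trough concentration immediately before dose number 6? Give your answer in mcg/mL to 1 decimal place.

f = (1/2)^(τ/t½) = (1/2)^(96/32) ≈ 0.1250.
C₀ = D/Vd = 60/15 ≈ 4.000 mcg/mL.
Before the 6th dose, 5 doses have been given. Superposition: Cmin = C₀·(f + f² + … + f^5).
≈ 4.000 × (0.1250 + 0.0156 + 0.0020 + 0.0002 + 0.0000) ≈ 4.000 × 0.1428 ≈ 0.571 mcg/mL.

0.6 mcg/mL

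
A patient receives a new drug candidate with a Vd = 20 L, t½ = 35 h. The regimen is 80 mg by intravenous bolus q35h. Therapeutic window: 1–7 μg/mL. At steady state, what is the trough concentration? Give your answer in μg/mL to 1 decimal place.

The dosing interval is 1 half-life, so f = 2^(−1) = 0.5.
At steady state, R = 1/(1 − 0.5) = 2/1.
Single-dose peak C₀ = D/Vd = 80/20 = 4 μg/mL.
Steady-state peak Cmax,ss = C₀·R = 4 × 2/1 ≈ 8.000 μg/mL.
Steady-state trough Cmin,ss = Cmax,ss·f ≈ 8.000 × 0.5 ≈ 4.000 μg/mL.
Trough 4.0 μg/mL vs MEC 1 μg/mL: adequate.

4.0 μg/mL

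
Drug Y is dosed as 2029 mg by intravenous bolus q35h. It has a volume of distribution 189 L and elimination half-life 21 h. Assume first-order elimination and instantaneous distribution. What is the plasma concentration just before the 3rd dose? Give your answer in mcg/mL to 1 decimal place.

4.4 mcg/mL

f = (1/2)^(τ/t½) = (1/2)^(35/21) ≈ 0.3150.
C₀ = D/Vd = 2029/189 ≈ 10.735 mcg/mL.
Before the 3rd dose, 2 doses have been given. Superposition: Cmin = C₀·(f + f²).
≈ 10.735 × (0.3150 + 0.0992) ≈ 10.735 × 0.4142 ≈ 4.446 mcg/mL.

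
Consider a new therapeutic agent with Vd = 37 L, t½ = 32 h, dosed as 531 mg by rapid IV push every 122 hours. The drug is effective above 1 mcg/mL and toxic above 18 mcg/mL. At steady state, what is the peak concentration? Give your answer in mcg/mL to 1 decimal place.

15.5 mcg/mL

k = ln2/t½ = ln2/32 ≈ 0.021661 h⁻¹; fraction remaining f = e^(−kτ) = e^(−0.021661×122) ≈ 0.0712.
At steady state, accumulation factor R = 1/(1 − e^(−kτ)) ≈ 1.0767.
Single-dose peak C₀ = D/Vd = 531/37 ≈ 14.351 mcg/mL.
Steady-state peak Cmax,ss = C₀·R ≈ 14.351 × 1.0767 ≈ 15.452 mcg/mL.
Peak 15.5 mcg/mL vs MTC 18 mcg/mL: below toxic threshold.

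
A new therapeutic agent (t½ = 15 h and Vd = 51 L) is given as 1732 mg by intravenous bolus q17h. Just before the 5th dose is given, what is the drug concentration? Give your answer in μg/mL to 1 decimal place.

f = (1/2)^(τ/t½) = (1/2)^(17/15) ≈ 0.4559.
C₀ = D/Vd = 1732/51 ≈ 33.961 μg/mL.
Before the 5th dose, 4 doses have been given. Superposition: Cmin = C₀·(f + f² + … + f^4).
≈ 33.961 × (0.4559 + 0.2078 + 0.0948 + 0.0432) ≈ 33.961 × 0.8017 ≈ 27.227 μg/mL.

27.2 μg/mL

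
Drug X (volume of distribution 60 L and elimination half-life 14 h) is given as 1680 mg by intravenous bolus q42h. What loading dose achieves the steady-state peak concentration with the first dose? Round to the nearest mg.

f = (1/2)^(42/14) ≈ 0.125000; accumulation ratio R = 1/(1−f) ≈ 1.14286.
Loading dose to hit Cmax,ss on first dose: D_load = D_maint·R ≈ 1680 × 1.14286 ≈ 1920.00 mg.

1920 mg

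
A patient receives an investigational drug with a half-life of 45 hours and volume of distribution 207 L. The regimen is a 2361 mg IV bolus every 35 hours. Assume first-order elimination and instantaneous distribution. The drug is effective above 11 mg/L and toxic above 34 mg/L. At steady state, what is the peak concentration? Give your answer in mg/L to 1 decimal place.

τ/t½ = 35/45 ≈ 0.77778, so fraction remaining f = (1/2)^(35/45) ≈ 0.5833.
Accumulation ratio R = 1/(1 − f) ≈ 1/0.4167 ≈ 2.3998.
Each bolus raises the concentration by D/Vd = 2361/207 ≈ 11.406 mg/L.
Steady-state peak Cmax,ss = C₀·R ≈ 11.406 × 2.3998 ≈ 27.372 mg/L.
Peak 27.4 mg/L vs MTC 34 mg/L: below toxic threshold.

27.4 mg/L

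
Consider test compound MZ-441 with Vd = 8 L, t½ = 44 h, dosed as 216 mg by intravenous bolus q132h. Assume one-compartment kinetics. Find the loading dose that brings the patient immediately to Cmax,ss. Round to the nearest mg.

f = (1/2)^(132/44) ≈ 0.125000; accumulation ratio R = 1/(1−f) ≈ 1.14286.
Loading dose to hit Cmax,ss on first dose: D_load = D_maint·R ≈ 216 × 1.14286 ≈ 246.86 mg.

247 mg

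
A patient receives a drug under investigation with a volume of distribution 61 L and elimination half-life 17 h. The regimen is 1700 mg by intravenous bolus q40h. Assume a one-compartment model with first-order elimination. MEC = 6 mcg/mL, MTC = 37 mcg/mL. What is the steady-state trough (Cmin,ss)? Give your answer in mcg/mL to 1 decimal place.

6.8 mcg/mL

τ/t½ = 40/17 ≈ 2.3529, so fraction remaining f = (1/2)^(40/17) ≈ 0.1957.
Each bolus raises the concentration by D/Vd = 1700/61 ≈ 27.869 mcg/mL.
Steady-state trough Cmin,ss = C₀·f/(1−f) ≈ 27.869 × 0.1957/0.8043 ≈ 6.781 mcg/mL.
Trough 6.8 mcg/mL vs MEC 6 mcg/mL: adequate.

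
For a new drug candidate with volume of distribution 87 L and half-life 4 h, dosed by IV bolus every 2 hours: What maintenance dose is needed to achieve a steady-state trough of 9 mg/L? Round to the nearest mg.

τ/t½ = 2/4 ≈ 0.5, so f = (1/2)^(2/4) ≈ 0.707107.
Cmin,ss = (D/Vd)·f/(1−f), so D = Cmin,ss·Vd·(1−f)/f.
D = 9 × 87 × (1−f)/f ≈ 9 × 87 × 0.41421 ≈ 324.33 mg.

324 mg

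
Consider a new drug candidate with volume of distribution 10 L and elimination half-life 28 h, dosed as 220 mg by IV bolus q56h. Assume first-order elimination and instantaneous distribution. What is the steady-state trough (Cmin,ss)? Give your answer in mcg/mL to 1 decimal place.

The dosing interval is 2 half-lives, so f = 2^(−2) = 0.25.
At steady state, R = 1/(1 − 0.25) = 4/3.
Single-dose peak C₀ = D/Vd = 220/10 = 22 mcg/mL.
Steady-state peak Cmax,ss = C₀·R = 22 × 4/3 ≈ 29.333 mcg/mL.
Steady-state trough Cmin,ss = Cmax,ss·f ≈ 29.333 × 0.25 ≈ 7.333 mcg/mL.

7.3 mcg/mL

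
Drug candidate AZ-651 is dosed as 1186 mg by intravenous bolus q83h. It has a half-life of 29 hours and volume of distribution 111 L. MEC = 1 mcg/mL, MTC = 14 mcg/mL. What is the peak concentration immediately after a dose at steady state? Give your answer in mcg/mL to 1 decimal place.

τ/t½ = 83/29 ≈ 2.8621, so fraction remaining f = (1/2)^(83/29) ≈ 0.1375.
At steady state, accumulation factor R = 1/(1 − e^(−kτ)) ≈ 1.1594.
Single-dose peak C₀ = D/Vd = 1186/111 ≈ 10.685 mcg/mL.
Steady-state peak Cmax,ss = C₀·R ≈ 10.685 × 1.1594 ≈ 12.388 mcg/mL.
Peak 12.4 mcg/mL vs MTC 14 mcg/mL: below toxic threshold.

12.4 mcg/mL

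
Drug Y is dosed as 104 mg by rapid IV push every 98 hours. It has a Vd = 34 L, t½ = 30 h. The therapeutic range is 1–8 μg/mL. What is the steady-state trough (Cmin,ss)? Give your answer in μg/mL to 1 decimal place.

k = ln2/t½ = ln2/30 ≈ 0.023105 h⁻¹; fraction remaining f = e^(−kτ) = e^(−0.023105×98) ≈ 0.1039.
Accumulation ratio R = 1/(1 − f) ≈ 1/0.8961 ≈ 1.1159.
Each bolus raises the concentration by D/Vd = 104/34 ≈ 3.059 μg/mL.
Cmax,ss = C₀/(1 − f) ≈ 3.059/0.8961 ≈ 3.414 μg/mL.
One interval later, Cmin,ss = Cmax,ss·e^(−kτ) ≈ 3.414 × 0.1039 ≈ 0.355 μg/mL.
Trough 0.4 μg/mL vs MEC 1 μg/mL: subtherapeutic.

0.4 μg/mL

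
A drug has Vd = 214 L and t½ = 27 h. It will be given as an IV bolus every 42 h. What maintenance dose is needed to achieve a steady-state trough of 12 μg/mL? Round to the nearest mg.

4981 mg

τ/t½ = 42/27 ≈ 1.5556, so f = (1/2)^(42/27) ≈ 0.340198.
Cmin,ss = (D/Vd)·f/(1−f), so D = Cmin,ss·Vd·(1−f)/f.
D = 12 × 214 × (1−f)/f ≈ 12 × 214 × 1.93946 ≈ 4980.53 mg.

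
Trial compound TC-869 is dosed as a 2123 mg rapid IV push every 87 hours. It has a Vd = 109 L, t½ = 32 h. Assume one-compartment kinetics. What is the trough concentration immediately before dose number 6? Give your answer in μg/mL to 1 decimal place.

f = (1/2)^(τ/t½) = (1/2)^(87/32) ≈ 0.1519.
C₀ = D/Vd = 2123/109 ≈ 19.477 μg/mL.
Before the 6th dose, 5 doses have been given. Superposition: Cmin = C₀·(f + f² + … + f^5).
≈ 19.477 × (0.1519 + 0.0231 + 0.0035 + 0.0005 + 0.0001) ≈ 19.477 × 0.1791 ≈ 3.488 μg/mL.

3.5 μg/mL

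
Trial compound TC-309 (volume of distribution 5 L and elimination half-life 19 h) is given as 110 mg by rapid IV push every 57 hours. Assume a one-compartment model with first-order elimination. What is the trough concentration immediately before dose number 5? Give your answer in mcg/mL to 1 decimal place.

3.1 mcg/mL

f = (1/2)^(τ/t½) = (1/2)^(57/19) ≈ 0.1250.
C₀ = D/Vd = 110/5 ≈ 22.000 mcg/mL.
Before the 5th dose, 4 doses have been given. Superposition: Cmin = C₀·(f + f² + … + f^4).
≈ 22.000 × (0.1250 + 0.0156 + 0.0020 + 0.0002) ≈ 22.000 × 0.1428 ≈ 3.142 mcg/mL.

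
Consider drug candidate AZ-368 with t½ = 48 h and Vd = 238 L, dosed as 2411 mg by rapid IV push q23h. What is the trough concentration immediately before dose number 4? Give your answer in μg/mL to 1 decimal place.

f = (1/2)^(τ/t½) = (1/2)^(23/48) ≈ 0.7174.
C₀ = D/Vd = 2411/238 ≈ 10.130 μg/mL.
Before the 4th dose, 3 doses have been given. Superposition: Cmin = C₀·(f + f² + … + f^3).
≈ 10.130 × (0.7174 + 0.5147 + 0.3692) ≈ 10.130 × 1.6013 ≈ 16.221 μg/mL.

16.2 μg/mL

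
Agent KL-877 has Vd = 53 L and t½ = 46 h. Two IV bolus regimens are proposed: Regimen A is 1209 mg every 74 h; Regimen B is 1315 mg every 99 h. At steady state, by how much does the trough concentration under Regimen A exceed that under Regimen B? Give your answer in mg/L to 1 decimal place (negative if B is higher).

Regimen A: f = (1/2)^(74/46) ≈ 0.3279; Cmin,ss = (1209/53)·f/(1−f) ≈ 11.129 mg/L.
Regimen B: f = (1/2)^(99/46) ≈ 0.2250; Cmin,ss = (1315/53)·f/(1−f) ≈ 7.203 mg/L.
Difference ≈ 11.129 − 7.203 ≈ 3.926 mg/L.

3.9 mg/L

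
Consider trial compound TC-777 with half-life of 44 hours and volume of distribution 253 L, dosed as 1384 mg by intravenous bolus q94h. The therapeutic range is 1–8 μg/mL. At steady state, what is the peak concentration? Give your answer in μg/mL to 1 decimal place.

7.1 μg/mL

Over one 94-h interval, 94/44 ≈ 2.1364 half-lives elapse, leaving f ≈ 0.2275 of each dose.
Accumulation ratio R = 1/(1 − f) ≈ 1/0.7725 ≈ 1.2945.
Single-dose peak C₀ = D/Vd = 1384/253 ≈ 5.470 μg/mL.
Steady-state peak Cmax,ss = C₀·R ≈ 5.470 × 1.2945 ≈ 7.081 μg/mL.
Peak 7.1 μg/mL vs MTC 8 μg/mL: below toxic threshold.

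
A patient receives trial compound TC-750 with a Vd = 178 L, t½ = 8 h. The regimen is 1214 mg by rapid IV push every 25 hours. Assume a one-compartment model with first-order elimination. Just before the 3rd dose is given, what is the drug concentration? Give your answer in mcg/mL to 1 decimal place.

f = (1/2)^(τ/t½) = (1/2)^(25/8) ≈ 0.1146.
C₀ = D/Vd = 1214/178 ≈ 6.820 mcg/mL.
Before the 3rd dose, 2 doses have been given. Superposition: Cmin = C₀·(f + f²).
≈ 6.820 × (0.1146 + 0.0131) ≈ 6.820 × 0.1277 ≈ 0.871 mcg/mL.

0.9 mcg/mL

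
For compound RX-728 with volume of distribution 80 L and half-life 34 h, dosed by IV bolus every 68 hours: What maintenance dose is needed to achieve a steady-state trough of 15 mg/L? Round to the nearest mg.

τ/t½ = 68/34 ≈ 2, so f = (1/2)^(68/34) ≈ 0.250000.
Cmin,ss = (D/Vd)·f/(1−f), so D = Cmin,ss·Vd·(1−f)/f.
D = 15 × 80 × (1−f)/f ≈ 15 × 80 × 3.00000 ≈ 3600.00 mg.

3600 mg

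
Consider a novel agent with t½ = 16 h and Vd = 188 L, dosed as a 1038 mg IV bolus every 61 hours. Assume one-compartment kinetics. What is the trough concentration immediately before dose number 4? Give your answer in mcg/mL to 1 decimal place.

f = (1/2)^(τ/t½) = (1/2)^(61/16) ≈ 0.0712.
C₀ = D/Vd = 1038/188 ≈ 5.521 mcg/mL.
Before the 4th dose, 3 doses have been given. Superposition: Cmin = C₀·(f + f² + … + f^3).
≈ 5.521 × (0.0712 + 0.0051 + 0.0004) ≈ 5.521 × 0.0767 ≈ 0.423 mcg/mL.

0.4 mcg/mL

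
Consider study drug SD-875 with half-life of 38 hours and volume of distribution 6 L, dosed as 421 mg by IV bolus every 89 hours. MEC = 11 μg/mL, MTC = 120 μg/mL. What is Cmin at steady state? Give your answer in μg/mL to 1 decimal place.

Over one 89-h interval, 89/38 ≈ 2.3421 half-lives elapse, leaving f ≈ 0.1972 of each dose.
Single-dose peak C₀ = D/Vd = 421/6 ≈ 70.167 μg/mL.
Steady-state trough Cmin,ss = C₀·f/(1−f) ≈ 70.167 × 0.1972/0.8028 ≈ 17.236 μg/mL.
Trough 17.2 μg/mL vs MEC 11 μg/mL: adequate.

17.2 μg/mL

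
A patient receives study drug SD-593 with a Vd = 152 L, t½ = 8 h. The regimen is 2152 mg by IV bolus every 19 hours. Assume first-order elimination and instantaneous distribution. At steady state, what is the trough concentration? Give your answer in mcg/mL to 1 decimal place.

k = ln2/t½ = ln2/8 ≈ 0.086643 h⁻¹; fraction remaining f = e^(−kτ) = e^(−0.086643×19) ≈ 0.1928.
Accumulation ratio R = 1/(1 − f) ≈ 1/0.8072 ≈ 1.2389.
Single-dose peak C₀ = D/Vd = 2152/152 ≈ 14.158 mcg/mL.
Cmax,ss = C₀/(1 − f) ≈ 14.158/0.8072 ≈ 17.540 mcg/mL.
One interval later, Cmin,ss = Cmax,ss·e^(−kτ) ≈ 17.540 × 0.1928 ≈ 3.382 mcg/mL.

3.4 mcg/mL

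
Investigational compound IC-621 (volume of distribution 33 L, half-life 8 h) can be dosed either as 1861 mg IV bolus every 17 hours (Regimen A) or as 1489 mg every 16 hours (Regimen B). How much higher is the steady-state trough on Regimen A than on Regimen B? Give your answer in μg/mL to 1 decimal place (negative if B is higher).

Regimen A: f = (1/2)^(17/8) ≈ 0.2293; Cmin,ss = (1861/33)·f/(1−f) ≈ 16.778 μg/mL.
Regimen B: f = (1/2)^(16/8) ≈ 0.2500; Cmin,ss = (1489/33)·f/(1−f) ≈ 15.040 μg/mL.
Difference ≈ 16.778 − 15.040 ≈ 1.738 μg/mL.

1.7 μg/mL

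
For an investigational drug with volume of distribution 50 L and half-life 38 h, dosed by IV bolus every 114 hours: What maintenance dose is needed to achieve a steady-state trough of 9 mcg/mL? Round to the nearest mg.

3150 mg

τ/t½ = 114/38 ≈ 3, so f = (1/2)^(114/38) ≈ 0.125000.
Cmin,ss = (D/Vd)·f/(1−f), so D = Cmin,ss·Vd·(1−f)/f.
D = 9 × 50 × (1−f)/f ≈ 9 × 50 × 7.00000 ≈ 3150.00 mg.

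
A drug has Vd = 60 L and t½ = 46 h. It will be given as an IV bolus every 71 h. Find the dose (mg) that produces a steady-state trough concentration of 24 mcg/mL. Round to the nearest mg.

2758 mg

τ/t½ = 71/46 ≈ 1.5435, so f = (1/2)^(71/46) ≈ 0.343057.
Cmin,ss = (D/Vd)·f/(1−f), so D = Cmin,ss·Vd·(1−f)/f.
D = 24 × 60 × (1−f)/f ≈ 24 × 60 × 1.91497 ≈ 2757.56 mg.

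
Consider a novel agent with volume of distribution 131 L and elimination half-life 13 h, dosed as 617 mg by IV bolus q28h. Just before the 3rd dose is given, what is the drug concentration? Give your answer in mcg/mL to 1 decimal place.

1.3 mcg/mL

f = (1/2)^(τ/t½) = (1/2)^(28/13) ≈ 0.2247.
C₀ = D/Vd = 617/131 ≈ 4.710 mcg/mL.
Before the 3rd dose, 2 doses have been given. Superposition: Cmin = C₀·(f + f²).
≈ 4.710 × (0.2247 + 0.0505) ≈ 4.710 × 0.2752 ≈ 1.296 mcg/mL.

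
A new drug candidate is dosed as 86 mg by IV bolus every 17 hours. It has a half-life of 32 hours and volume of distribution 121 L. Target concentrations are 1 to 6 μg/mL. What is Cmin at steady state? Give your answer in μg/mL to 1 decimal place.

1.6 μg/mL

k = ln2/t½ = ln2/32 ≈ 0.021661 h⁻¹; fraction remaining f = e^(−kτ) = e^(−0.021661×17) ≈ 0.6920.
Each bolus raises the concentration by D/Vd = 86/121 ≈ 0.711 μg/mL.
Steady-state trough Cmin,ss = C₀·f/(1−f) ≈ 0.711 × 0.6920/0.3080 ≈ 1.597 μg/mL.
Trough 1.6 μg/mL vs MEC 1 μg/mL: adequate.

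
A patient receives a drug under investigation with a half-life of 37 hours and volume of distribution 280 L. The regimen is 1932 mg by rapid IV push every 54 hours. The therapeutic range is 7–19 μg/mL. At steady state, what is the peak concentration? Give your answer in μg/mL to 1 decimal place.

τ/t½ = 54/37 ≈ 1.4595, so fraction remaining f = (1/2)^(54/37) ≈ 0.3636.
Accumulation ratio R = 1/(1 − f) ≈ 1/0.6364 ≈ 1.5713.
Single-dose peak C₀ = D/Vd = 1932/280 ≈ 6.900 μg/mL.
Steady-state peak Cmax,ss = C₀·R ≈ 6.900 × 1.5713 ≈ 10.842 μg/mL.
Peak 10.8 μg/mL vs MTC 19 μg/mL: below toxic threshold.

10.8 μg/mL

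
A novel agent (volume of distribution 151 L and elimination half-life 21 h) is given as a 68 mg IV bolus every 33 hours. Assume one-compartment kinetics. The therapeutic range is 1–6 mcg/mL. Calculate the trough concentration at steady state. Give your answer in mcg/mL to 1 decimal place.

τ/t½ = 33/21 ≈ 1.5714, so fraction remaining f = (1/2)^(33/21) ≈ 0.3365.
Accumulation ratio R = 1/(1 − f) ≈ 1/0.6635 ≈ 1.5072.
Single-dose peak C₀ = D/Vd = 68/151 ≈ 0.450 mcg/mL.
Steady-state peak Cmax,ss = C₀·R ≈ 0.450 × 1.5072 ≈ 0.678 mcg/mL.
Steady-state trough Cmin,ss = Cmax,ss·f ≈ 0.678 × 0.3365 ≈ 0.228 mcg/mL.
Trough 0.2 mcg/mL vs MEC 1 mcg/mL: subtherapeutic.

0.2 mcg/mL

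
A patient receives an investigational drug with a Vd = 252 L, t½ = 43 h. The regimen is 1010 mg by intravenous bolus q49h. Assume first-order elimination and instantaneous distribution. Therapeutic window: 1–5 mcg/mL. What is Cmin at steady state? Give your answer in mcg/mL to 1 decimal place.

τ/t½ = 49/43 ≈ 1.1395, so fraction remaining f = (1/2)^(49/43) ≈ 0.4539.
Accumulation ratio R = 1/(1 − f) ≈ 1/0.5461 ≈ 1.8312.
Single-dose peak C₀ = D/Vd = 1010/252 ≈ 4.008 mcg/mL.
Steady-state peak Cmax,ss = C₀·R ≈ 4.008 × 1.8312 ≈ 7.339 mcg/mL.
One interval later, Cmin,ss = Cmax,ss·e^(−kτ) ≈ 7.339 × 0.4539 ≈ 3.331 mcg/mL.
Trough 3.3 mcg/mL vs MEC 1 mcg/mL: adequate.

3.3 mcg/mL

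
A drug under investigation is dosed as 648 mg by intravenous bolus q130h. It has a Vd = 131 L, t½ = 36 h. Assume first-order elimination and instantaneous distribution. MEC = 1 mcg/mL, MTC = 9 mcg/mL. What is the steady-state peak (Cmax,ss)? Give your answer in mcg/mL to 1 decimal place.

5.4 mcg/mL

k = ln2/t½ = ln2/36 ≈ 0.019254 h⁻¹; fraction remaining f = e^(−kτ) = e^(−0.019254×130) ≈ 0.0818.
At steady state, accumulation factor R = 1/(1 − e^(−kτ)) ≈ 1.0891.
Each bolus raises the concentration by D/Vd = 648/131 ≈ 4.947 mcg/mL.
Steady-state peak Cmax,ss = C₀·R ≈ 4.947 × 1.0891 ≈ 5.388 mcg/mL.
Peak 5.4 mcg/mL vs MTC 9 mcg/mL: below toxic threshold.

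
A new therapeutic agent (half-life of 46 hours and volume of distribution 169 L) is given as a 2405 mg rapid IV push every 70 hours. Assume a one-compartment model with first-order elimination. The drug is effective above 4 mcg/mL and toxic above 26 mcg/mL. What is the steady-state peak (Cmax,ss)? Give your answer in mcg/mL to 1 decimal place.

21.8 mcg/mL

Over one 70-h interval, 70/46 ≈ 1.5217 half-lives elapse, leaving f ≈ 0.3483 of each dose.
At steady state, accumulation factor R = 1/(1 − e^(−kτ)) ≈ 1.5344.
Each bolus raises the concentration by D/Vd = 2405/169 ≈ 14.231 mcg/mL.
Steady-state peak Cmax,ss = C₀·R ≈ 14.231 × 1.5344 ≈ 21.836 mcg/mL.
Peak 21.8 mcg/mL vs MTC 26 mcg/mL: below toxic threshold.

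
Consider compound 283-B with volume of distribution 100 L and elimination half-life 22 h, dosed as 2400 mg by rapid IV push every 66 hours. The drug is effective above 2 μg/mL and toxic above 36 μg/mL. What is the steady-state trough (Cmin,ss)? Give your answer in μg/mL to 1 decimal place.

τ = 66 h = 3 half-lives, so f = (1/2)^3 = 0.125.
At steady state, R = 1/(1 − 0.125) = 8/7.
Single-dose peak C₀ = D/Vd = 2400/100 = 24 μg/mL.
Steady-state peak Cmax,ss = C₀·R = 24 × 8/7 ≈ 27.429 μg/mL.
Steady-state trough Cmin,ss = Cmax,ss·f ≈ 27.429 × 0.125 ≈ 3.429 μg/mL.
Trough 3.4 μg/mL vs MEC 2 μg/mL: adequate.

3.4 μg/mL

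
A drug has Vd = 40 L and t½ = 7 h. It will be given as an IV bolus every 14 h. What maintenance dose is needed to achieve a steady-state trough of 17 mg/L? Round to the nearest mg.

τ/t½ = 14/7 ≈ 2, so f = (1/2)^(14/7) ≈ 0.250000.
Cmin,ss = (D/Vd)·f/(1−f), so D = Cmin,ss·Vd·(1−f)/f.
D = 17 × 40 × (1−f)/f ≈ 17 × 40 × 3.00000 ≈ 2040.00 mg.

2040 mg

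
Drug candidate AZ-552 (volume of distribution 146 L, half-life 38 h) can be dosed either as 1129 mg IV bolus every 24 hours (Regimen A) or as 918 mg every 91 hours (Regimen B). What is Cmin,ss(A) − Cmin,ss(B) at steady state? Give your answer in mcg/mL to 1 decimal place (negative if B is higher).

Regimen A: f = (1/2)^(24/38) ≈ 0.6455; Cmin,ss = (1129/146)·f/(1−f) ≈ 14.081 mcg/mL.
Regimen B: f = (1/2)^(91/38) ≈ 0.1902; Cmin,ss = (918/146)·f/(1−f) ≈ 1.477 mcg/mL.
Difference ≈ 14.081 − 1.477 ≈ 12.604 mcg/mL.

12.6 mcg/mL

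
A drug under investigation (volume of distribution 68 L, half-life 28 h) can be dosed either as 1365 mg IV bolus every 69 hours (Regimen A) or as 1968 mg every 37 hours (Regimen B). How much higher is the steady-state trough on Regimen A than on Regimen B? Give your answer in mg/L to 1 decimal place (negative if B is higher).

-14.9 mg/L

Regimen A: f = (1/2)^(69/28) ≈ 0.1812; Cmin,ss = (1365/68)·f/(1−f) ≈ 4.442 mg/L.
Regimen B: f = (1/2)^(37/28) ≈ 0.4001; Cmin,ss = (1968/68)·f/(1−f) ≈ 19.302 mg/L.
Difference ≈ 4.442 − 19.302 ≈ -14.860 mg/L.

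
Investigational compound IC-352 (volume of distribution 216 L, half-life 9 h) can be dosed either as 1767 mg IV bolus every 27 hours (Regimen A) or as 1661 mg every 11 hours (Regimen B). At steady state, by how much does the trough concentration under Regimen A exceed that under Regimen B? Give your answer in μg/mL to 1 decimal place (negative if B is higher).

-4.6 μg/mL

Regimen A: f = (1/2)^(27/9) ≈ 0.1250; Cmin,ss = (1767/216)·f/(1−f) ≈ 1.169 μg/mL.
Regimen B: f = (1/2)^(11/9) ≈ 0.4286; Cmin,ss = (1661/216)·f/(1−f) ≈ 5.768 μg/mL.
Difference ≈ 1.169 − 5.768 ≈ -4.599 μg/mL.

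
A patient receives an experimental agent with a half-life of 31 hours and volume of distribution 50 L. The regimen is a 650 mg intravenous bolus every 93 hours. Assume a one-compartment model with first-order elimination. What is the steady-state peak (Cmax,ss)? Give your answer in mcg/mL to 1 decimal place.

The dosing interval is 3 half-lives, so f = 2^(−3) = 0.125.
Accumulation ratio R = 1/(1 − f) = 1/0.875 = 8/7.
Single-dose peak C₀ = D/Vd = 650/50 = 13 mcg/mL.
Steady-state peak Cmax,ss = C₀·R = 13 × 8/7 ≈ 14.857 mcg/mL.

14.9 mcg/mL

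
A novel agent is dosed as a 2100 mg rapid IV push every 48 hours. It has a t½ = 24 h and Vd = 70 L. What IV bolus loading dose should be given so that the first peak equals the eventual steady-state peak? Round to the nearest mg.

f = (1/2)^(48/24) ≈ 0.250000; accumulation ratio R = 1/(1−f) ≈ 1.33333.
Loading dose to hit Cmax,ss on first dose: D_load = D_maint·R ≈ 2100 × 1.33333 ≈ 2799.99 mg.

2800 mg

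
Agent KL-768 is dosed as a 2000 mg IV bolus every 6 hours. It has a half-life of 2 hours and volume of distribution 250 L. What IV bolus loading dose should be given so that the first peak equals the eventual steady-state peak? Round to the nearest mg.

2286 mg

f = (1/2)^(6/2) ≈ 0.125000; accumulation ratio R = 1/(1−f) ≈ 1.14286.
Loading dose to hit Cmax,ss on first dose: D_load = D_maint·R ≈ 2000 × 1.14286 ≈ 2285.72 mg.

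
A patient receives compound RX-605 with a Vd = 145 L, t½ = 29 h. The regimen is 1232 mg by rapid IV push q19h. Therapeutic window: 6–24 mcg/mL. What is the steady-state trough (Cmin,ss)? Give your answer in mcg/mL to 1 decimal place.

k = ln2/t½ = ln2/29 ≈ 0.023902 h⁻¹; fraction remaining f = e^(−kτ) = e^(−0.023902×19) ≈ 0.6350.
Each bolus raises the concentration by D/Vd = 1232/145 ≈ 8.497 mcg/mL.
Steady-state trough Cmin,ss = C₀·f/(1−f) ≈ 8.497 × 0.6350/0.3650 ≈ 14.782 mcg/mL.
Trough 14.8 mcg/mL vs MEC 6 mcg/mL: adequate.

14.8 mcg/mL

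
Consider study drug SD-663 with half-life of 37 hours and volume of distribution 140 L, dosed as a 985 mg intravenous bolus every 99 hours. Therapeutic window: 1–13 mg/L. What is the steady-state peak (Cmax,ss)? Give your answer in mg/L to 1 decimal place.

k = ln2/t½ = ln2/37 ≈ 0.018734 h⁻¹; fraction remaining f = e^(−kτ) = e^(−0.018734×99) ≈ 0.1565.
At steady state, accumulation factor R = 1/(1 − e^(−kτ)) ≈ 1.1855.
Single-dose peak C₀ = D/Vd = 985/140 ≈ 7.036 mg/L.
Steady-state peak Cmax,ss = C₀·R ≈ 7.036 × 1.1855 ≈ 8.341 mg/L.
Peak 8.3 mg/L vs MTC 13 mg/L: below toxic threshold.

8.3 mg/L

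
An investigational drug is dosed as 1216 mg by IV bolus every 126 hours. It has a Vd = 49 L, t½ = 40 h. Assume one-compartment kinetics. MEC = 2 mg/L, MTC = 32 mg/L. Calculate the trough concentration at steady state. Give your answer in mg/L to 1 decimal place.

Over one 126-h interval, 126/40 ≈ 3.15 half-lives elapse, leaving f ≈ 0.1127 of each dose.
At steady state, accumulation factor R = 1/(1 − e^(−kτ)) ≈ 1.1270.
Each bolus raises the concentration by D/Vd = 1216/49 ≈ 24.816 mg/L.
Cmax,ss = C₀/(1 − f) ≈ 24.816/0.8873 ≈ 27.968 mg/L.
One interval later, Cmin,ss = Cmax,ss·e^(−kτ) ≈ 27.968 × 0.1127 ≈ 3.152 mg/L.
Trough 3.2 mg/L vs MEC 2 mg/L: adequate.

3.2 mg/L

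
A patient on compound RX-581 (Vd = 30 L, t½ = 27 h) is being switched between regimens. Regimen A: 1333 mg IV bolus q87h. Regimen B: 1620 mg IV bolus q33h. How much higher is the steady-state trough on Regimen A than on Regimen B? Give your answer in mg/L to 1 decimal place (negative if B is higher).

-35.2 mg/L

Regimen A: f = (1/2)^(87/27) ≈ 0.1072; Cmin,ss = (1333/30)·f/(1−f) ≈ 5.335 mg/L.
Regimen B: f = (1/2)^(33/27) ≈ 0.4286; Cmin,ss = (1620/30)·f/(1−f) ≈ 40.505 mg/L.
Difference ≈ 5.335 − 40.505 ≈ -35.170 mg/L.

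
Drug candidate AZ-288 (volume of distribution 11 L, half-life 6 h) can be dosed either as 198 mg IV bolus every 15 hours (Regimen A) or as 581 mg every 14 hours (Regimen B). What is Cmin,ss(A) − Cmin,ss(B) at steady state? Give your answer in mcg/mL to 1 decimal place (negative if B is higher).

Regimen A: f = (1/2)^(15/6) ≈ 0.1768; Cmin,ss = (198/11)·f/(1−f) ≈ 3.866 mcg/mL.
Regimen B: f = (1/2)^(14/6) ≈ 0.1984; Cmin,ss = (581/11)·f/(1−f) ≈ 13.073 mcg/mL.
Difference ≈ 3.866 − 13.073 ≈ -9.207 mcg/mL.

-9.2 mcg/mL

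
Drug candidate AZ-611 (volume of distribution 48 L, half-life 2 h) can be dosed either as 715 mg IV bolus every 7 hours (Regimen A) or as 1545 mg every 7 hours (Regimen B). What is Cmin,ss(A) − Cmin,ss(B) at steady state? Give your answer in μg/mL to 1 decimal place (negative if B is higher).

-1.7 μg/mL

Regimen A: f = (1/2)^(7/2) ≈ 0.0884; Cmin,ss = (715/48)·f/(1−f) ≈ 1.444 μg/mL.
Regimen B: f = (1/2)^(7/2) ≈ 0.0884; Cmin,ss = (1545/48)·f/(1−f) ≈ 3.121 μg/mL.
Difference ≈ 1.444 − 3.121 ≈ -1.677 μg/mL.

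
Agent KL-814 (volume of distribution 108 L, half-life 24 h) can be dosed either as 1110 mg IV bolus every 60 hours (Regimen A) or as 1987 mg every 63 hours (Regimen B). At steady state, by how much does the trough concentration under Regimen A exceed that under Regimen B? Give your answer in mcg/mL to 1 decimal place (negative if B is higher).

-1.4 mcg/mL

Regimen A: f = (1/2)^(60/24) ≈ 0.1768; Cmin,ss = (1110/108)·f/(1−f) ≈ 2.207 mcg/mL.
Regimen B: f = (1/2)^(63/24) ≈ 0.1621; Cmin,ss = (1987/108)·f/(1−f) ≈ 3.559 mcg/mL.
Difference ≈ 2.207 − 3.559 ≈ -1.352 mcg/mL.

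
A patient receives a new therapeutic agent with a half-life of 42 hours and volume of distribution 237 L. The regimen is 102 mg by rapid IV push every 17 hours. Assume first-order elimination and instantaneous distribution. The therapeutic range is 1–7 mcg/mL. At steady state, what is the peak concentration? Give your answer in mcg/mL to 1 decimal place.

Over one 17-h interval, 17/42 ≈ 0.40476 half-lives elapse, leaving f ≈ 0.7554 of each dose.
Accumulation ratio R = 1/(1 − f) ≈ 1/0.2446 ≈ 4.0883.
Each bolus raises the concentration by D/Vd = 102/237 ≈ 0.430 mcg/mL.
Cmax,ss = C₀/(1 − f) ≈ 0.430/0.2446 ≈ 1.758 mcg/mL.
Peak 1.8 mcg/mL vs MTC 7 mcg/mL: below toxic threshold.

1.8 mcg/mL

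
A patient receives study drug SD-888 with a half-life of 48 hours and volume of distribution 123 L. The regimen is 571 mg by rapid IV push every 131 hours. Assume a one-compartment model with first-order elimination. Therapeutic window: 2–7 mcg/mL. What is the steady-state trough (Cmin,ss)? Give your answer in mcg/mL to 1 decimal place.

0.8 mcg/mL

Over one 131-h interval, 131/48 ≈ 2.7292 half-lives elapse, leaving f ≈ 0.1508 of each dose.
Accumulation ratio R = 1/(1 − f) ≈ 1/0.8492 ≈ 1.1776.
Each bolus raises the concentration by D/Vd = 571/123 ≈ 4.642 mcg/mL.
Cmax,ss = C₀/(1 − f) ≈ 4.642/0.8492 ≈ 5.466 mcg/mL.
Steady-state trough Cmin,ss = Cmax,ss·f ≈ 5.466 × 0.1508 ≈ 0.824 mcg/mL.
Trough 0.8 mcg/mL vs MEC 2 mcg/mL: subtherapeutic.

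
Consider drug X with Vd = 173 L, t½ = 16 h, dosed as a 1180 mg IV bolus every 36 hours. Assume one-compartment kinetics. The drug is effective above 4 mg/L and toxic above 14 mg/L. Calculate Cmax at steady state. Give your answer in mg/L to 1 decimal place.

8.6 mg/L

k = ln2/t½ = ln2/16 ≈ 0.043322 h⁻¹; fraction remaining f = e^(−kτ) = e^(−0.043322×36) ≈ 0.2102.
At steady state, accumulation factor R = 1/(1 − e^(−kτ)) ≈ 1.2661.
Each bolus raises the concentration by D/Vd = 1180/173 ≈ 6.821 mg/L.
Cmax,ss = C₀/(1 − f) ≈ 6.821/0.7898 ≈ 8.636 mg/L.
Peak 8.6 mg/L vs MTC 14 mg/L: below toxic threshold.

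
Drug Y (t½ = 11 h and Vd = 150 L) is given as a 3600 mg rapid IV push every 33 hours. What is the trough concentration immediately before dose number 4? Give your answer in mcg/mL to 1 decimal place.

f = (1/2)^(τ/t½) = (1/2)^(33/11) ≈ 0.1250.
C₀ = D/Vd = 3600/150 ≈ 24.000 mcg/mL.
Before the 4th dose, 3 doses have been given. Superposition: Cmin = C₀·(f + f² + … + f^3).
≈ 24.000 × (0.1250 + 0.0156 + 0.0020) ≈ 24.000 × 0.1426 ≈ 3.422 mcg/mL.

3.4 mcg/mL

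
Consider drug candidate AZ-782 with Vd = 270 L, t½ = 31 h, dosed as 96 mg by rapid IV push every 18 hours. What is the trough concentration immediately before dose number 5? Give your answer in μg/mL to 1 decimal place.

0.6 μg/mL

f = (1/2)^(τ/t½) = (1/2)^(18/31) ≈ 0.6687.
C₀ = D/Vd = 96/270 ≈ 0.356 μg/mL.
Before the 5th dose, 4 doses have been given. Superposition: Cmin = C₀·(f + f² + … + f^4).
≈ 0.356 × (0.6687 + 0.4472 + 0.2990 + 0.2000) ≈ 0.356 × 1.6149 ≈ 0.575 μg/mL.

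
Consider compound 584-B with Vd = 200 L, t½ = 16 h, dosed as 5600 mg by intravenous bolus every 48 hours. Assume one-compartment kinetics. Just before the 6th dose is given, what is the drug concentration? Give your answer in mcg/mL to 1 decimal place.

f = (1/2)^(τ/t½) = (1/2)^(48/16) ≈ 0.1250.
C₀ = D/Vd = 5600/200 ≈ 28.000 mcg/mL.
Before the 6th dose, 5 doses have been given. Superposition: Cmin = C₀·(f + f² + … + f^5).
≈ 28.000 × (0.1250 + 0.0156 + 0.0020 + 0.0002 + 0.0000) ≈ 28.000 × 0.1428 ≈ 3.998 mcg/mL.

4.0 mcg/mL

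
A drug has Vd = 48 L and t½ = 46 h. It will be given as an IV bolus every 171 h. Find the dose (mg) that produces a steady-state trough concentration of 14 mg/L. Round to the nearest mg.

8167 mg

τ/t½ = 171/46 ≈ 3.7174, so f = (1/2)^(171/46) ≈ 0.076025.
Cmin,ss = (D/Vd)·f/(1−f), so D = Cmin,ss·Vd·(1−f)/f.
D = 14 × 48 × (1−f)/f ≈ 14 × 48 × 12.15357 ≈ 8167.20 mg.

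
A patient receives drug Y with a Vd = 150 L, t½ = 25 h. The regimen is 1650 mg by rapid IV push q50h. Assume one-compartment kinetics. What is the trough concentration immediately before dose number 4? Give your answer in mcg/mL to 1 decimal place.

3.6 mcg/mL

f = (1/2)^(τ/t½) = (1/2)^(50/25) ≈ 0.2500.
C₀ = D/Vd = 1650/150 ≈ 11.000 mcg/mL.
Before the 4th dose, 3 doses have been given. Superposition: Cmin = C₀·(f + f² + … + f^3).
≈ 11.000 × (0.2500 + 0.0625 + 0.0156) ≈ 11.000 × 0.3281 ≈ 3.609 mcg/mL.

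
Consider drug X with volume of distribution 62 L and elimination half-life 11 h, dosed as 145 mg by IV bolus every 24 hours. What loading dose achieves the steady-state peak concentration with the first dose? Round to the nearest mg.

186 mg

f = (1/2)^(24/11) ≈ 0.220398; accumulation ratio R = 1/(1−f) ≈ 1.28271.
Loading dose to hit Cmax,ss on first dose: D_load = D_maint·R ≈ 145 × 1.28271 ≈ 185.99 mg.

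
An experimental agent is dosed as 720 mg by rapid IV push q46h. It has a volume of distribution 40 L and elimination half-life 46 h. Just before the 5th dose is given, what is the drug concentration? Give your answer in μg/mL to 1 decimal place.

16.9 μg/mL

f = (1/2)^(τ/t½) = (1/2)^(46/46) ≈ 0.5000.
C₀ = D/Vd = 720/40 ≈ 18.000 μg/mL.
Before the 5th dose, 4 doses have been given. Superposition: Cmin = C₀·(f + f² + … + f^4).
≈ 18.000 × (0.5000 + 0.2500 + 0.1250 + 0.0625) ≈ 18.000 × 0.9375 ≈ 16.875 μg/mL.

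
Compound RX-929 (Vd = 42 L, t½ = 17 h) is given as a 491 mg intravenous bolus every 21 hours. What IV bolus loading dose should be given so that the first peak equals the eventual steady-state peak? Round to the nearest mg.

f = (1/2)^(21/17) ≈ 0.424756; accumulation ratio R = 1/(1−f) ≈ 1.73839.
Loading dose to hit Cmax,ss on first dose: D_load = D_maint·R ≈ 491 × 1.73839 ≈ 853.55 mg.

854 mg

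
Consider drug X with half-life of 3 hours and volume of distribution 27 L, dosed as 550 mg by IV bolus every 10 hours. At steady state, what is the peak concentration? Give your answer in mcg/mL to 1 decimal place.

τ/t½ = 10/3 ≈ 3.3333, so fraction remaining f = (1/2)^(10/3) ≈ 0.0992.
At steady state, accumulation factor R = 1/(1 − e^(−kτ)) ≈ 1.1101.
Each bolus raises the concentration by D/Vd = 550/27 ≈ 20.370 mcg/mL.
Cmax,ss = C₀/(1 − f) ≈ 20.370/0.9008 ≈ 22.613 mcg/mL.

22.6 mcg/mL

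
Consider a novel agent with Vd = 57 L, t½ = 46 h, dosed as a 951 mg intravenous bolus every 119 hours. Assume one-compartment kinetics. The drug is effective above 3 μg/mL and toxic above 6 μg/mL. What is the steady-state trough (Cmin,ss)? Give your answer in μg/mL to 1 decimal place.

τ/t½ = 119/46 ≈ 2.587, so fraction remaining f = (1/2)^(119/46) ≈ 0.1664.
Single-dose peak C₀ = D/Vd = 951/57 ≈ 16.684 μg/mL.
Steady-state trough Cmin,ss = C₀·f/(1−f) ≈ 16.684 × 0.1664/0.8336 ≈ 3.330 μg/mL.
Trough 3.3 μg/mL vs MEC 3 μg/mL: adequate.

3.3 μg/mL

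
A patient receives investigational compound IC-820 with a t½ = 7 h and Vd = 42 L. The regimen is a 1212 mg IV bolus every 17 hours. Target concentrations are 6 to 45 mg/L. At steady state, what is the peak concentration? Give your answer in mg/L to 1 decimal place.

k = ln2/t½ = ln2/7 ≈ 0.099021 h⁻¹; fraction remaining f = e^(−kτ) = e^(−0.099021×17) ≈ 0.1857.
At steady state, accumulation factor R = 1/(1 − e^(−kτ)) ≈ 1.2280.
Single-dose peak C₀ = D/Vd = 1212/42 ≈ 28.857 mg/L.
Steady-state peak Cmax,ss = C₀·R ≈ 28.857 × 1.2280 ≈ 35.436 mg/L.
Peak 35.4 mg/L vs MTC 45 mg/L: below toxic threshold.

35.4 mg/L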